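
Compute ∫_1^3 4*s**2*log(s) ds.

Integrate by parts once (u = ln s, dv = 4*s**2 ds).
An antiderivative is F(s) = 4*s**3*(3*log(s) - 1)/9.
Then F(3) - F(1) = (-12 + 36*log(3)) - (-4/9) = -104/9 + 36*log(3).

-104/9 + 36*log(3)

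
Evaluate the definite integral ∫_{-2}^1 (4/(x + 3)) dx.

An antiderivative is F(x) = 4*log(x + 3).
Then F(1) - F(-2) = (8*log(2)) - (0) = 8*log(2).

8*log(2)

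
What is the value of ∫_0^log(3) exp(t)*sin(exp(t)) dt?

cos(1) - cos(3)

Let u = exp(t), so du = exp(t) dt. When t = 0, u = 1; when t = log(3), u = 3.
The integral becomes ∫ sin(u) du from 1 to 3, with antiderivative -cos(u).
Back in t: F(t) = -cos(exp(t)).
Then F(log(3)) - F(0) = (-cos(3)) - (-cos(1)) = cos(1) - cos(3).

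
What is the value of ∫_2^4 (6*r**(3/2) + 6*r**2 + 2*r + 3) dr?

1034/5 - 48*sqrt(2)/5

By the power rule, an antiderivative is F(r) = 12*r**(5/2)/5 + 2*r**3 + r**2 + 3*r.
Then F(4) - F(2) = (1164/5) - (48*sqrt(2)/5 + 26) = 1034/5 - 48*sqrt(2)/5.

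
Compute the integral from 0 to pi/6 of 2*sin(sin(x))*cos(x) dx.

Let u = sin(x), so du = cos(x) dx. When x = 0, u = 0; when x = pi/6, u = 1/2.
The integral becomes 2·∫ sin(u) du from 0 to 1/2, with antiderivative -2*cos(u).
Back in x: F(x) = -2*cos(sin(x)).
Then F(pi/6) - F(0) = (-2*cos(1/2)) - (-2) = 2 - 2*cos(1/2).

2 - 2*cos(1/2)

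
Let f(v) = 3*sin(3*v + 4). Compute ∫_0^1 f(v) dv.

-cos(7) + cos(4)

Let u = 3*v + 4, so du = 3 dv. When v = 0, u = 4; when v = 1, u = 7.
The integral becomes ∫ sin(u) du from 4 to 7, with antiderivative -cos(u).
Back in v: F(v) = -cos(3*v + 4).
Then F(1) - F(0) = (-cos(7)) - (-cos(4)) = -cos(7) + cos(4).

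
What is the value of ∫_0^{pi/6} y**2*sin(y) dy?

-2 - sqrt(3)*pi**2/72 + pi/6 + sqrt(3)

Integrate by parts twice (u = y^2, dv = sin(y) dy).
An antiderivative is F(y) = -y**2*cos(y) + 2*y*sin(y) + 2*cos(y).
Then F(pi/6) - F(0) = (-sqrt(3)*pi**2/72 + pi/6 + sqrt(3)) - (2) = -2 - sqrt(3)*pi**2/72 + pi/6 + sqrt(3).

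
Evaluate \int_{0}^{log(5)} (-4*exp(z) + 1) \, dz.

-16 + log(5)

An antiderivative is F(z) = z - 4*exp(z).
Then F(log(5)) - F(0) = (-20 + log(5)) - (-4) = -16 + log(5).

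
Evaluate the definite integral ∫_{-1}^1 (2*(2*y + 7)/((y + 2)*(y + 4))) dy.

log(45)

Factor the denominator: y**2 + 6*y + 8 = (y + 4)(y + 2).
Partial fractions: 2*(2*y + 7)/((y + 2)*(y + 4)) = 1/(y + 4) + 3/(y + 2).
An antiderivative is F(y) = 3*log(y + 2) + log(y + 4).
Then F(1) - F(-1) = (log(5) + 3*log(3)) - (log(3)) = log(45).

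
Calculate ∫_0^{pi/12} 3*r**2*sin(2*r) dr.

Integrate by parts twice (u = r^2, dv = 3*sin(2*r) dr).
An antiderivative is F(r) = -3*r**2*cos(2*r)/2 + 3*r*sin(2*r)/2 + 3*cos(2*r)/4.
Then F(pi/12) - F(0) = (-sqrt(3)*pi**2/192 + pi/16 + 3*sqrt(3)/8) - (3/4) = -3/4 - sqrt(3)*pi**2/192 + pi/16 + 3*sqrt(3)/8.

-3/4 - sqrt(3)*pi**2/192 + pi/16 + 3*sqrt(3)/8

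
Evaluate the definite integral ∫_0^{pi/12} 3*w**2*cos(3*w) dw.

sqrt(2)*(-32 + pi**2 + 8*pi)/288

Integrate by parts twice (u = w^2, dv = 3*cos(3*w) dw).
An antiderivative is F(w) = w**2*sin(3*w) + 2*w*cos(3*w)/3 - 2*sin(3*w)/9.
Then F(pi/12) - F(0) = (sqrt(2)*(-32 + pi**2 + 8*pi)/288) - (0) = sqrt(2)*(-32 + pi**2 + 8*pi)/288.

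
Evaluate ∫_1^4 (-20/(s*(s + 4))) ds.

-5*log(5) + 5*log(2)

Factor the denominator: s**2 + 4*s = (s + 4)s.
Partial fractions: -20/(s*(s + 4)) = 5/(s + 4) - 5/s.
An antiderivative is F(s) = -5*log(s) + 5*log(s + 4).
Then F(4) - F(1) = (log(32)) - (5*log(5)) = -5*log(5) + 5*log(2).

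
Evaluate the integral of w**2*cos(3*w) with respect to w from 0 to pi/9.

Integrate by parts twice (u = w^2, dv = cos(3*w) dw).
An antiderivative is F(w) = w**2*sin(3*w)/3 + 2*w*cos(3*w)/9 - 2*sin(3*w)/27.
Then F(pi/9) - F(0) = (-sqrt(3)/27 + sqrt(3)*pi**2/486 + pi/81) - (0) = -sqrt(3)/27 + sqrt(3)*pi**2/486 + pi/81.

-sqrt(3)/27 + sqrt(3)*pi**2/486 + pi/81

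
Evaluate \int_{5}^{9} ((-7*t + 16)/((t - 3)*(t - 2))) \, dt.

Factor the denominator: t**2 - 5*t + 6 = (t - 2)(t - 3).
Partial fractions: (-7*t + 16)/((t - 3)*(t - 2)) = -2/(t - 2) - 5/(t - 3).
An antiderivative is F(t) = -5*log(t - 3) - 2*log(t - 2).
Then F(9) - F(5) = (-5*log(3) - 2*log(7) - 5*log(2)) - (-5*log(2) - 2*log(3)) = -2*log(7) - 3*log(3).

-2*log(7) - 3*log(3)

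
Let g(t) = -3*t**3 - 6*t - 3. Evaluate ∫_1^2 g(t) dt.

-93/4

By the power rule, an antiderivative is F(t) = -3*t**4/4 - 3*t**2 - 3*t.
Then F(2) - F(1) = (-30) - (-27/4) = -93/4.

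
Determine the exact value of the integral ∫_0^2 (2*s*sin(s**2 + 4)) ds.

cos(4) - cos(8)

Let u = s**2 + 4, so du = 2*s ds. When s = 0, u = 4; when s = 2, u = 8.
The integral becomes ∫ sin(u) du from 4 to 8, with antiderivative -cos(u).
Back in s: F(s) = -cos(s**2 + 4).
Then F(2) - F(0) = (-cos(8)) - (-cos(4)) = cos(4) - cos(8).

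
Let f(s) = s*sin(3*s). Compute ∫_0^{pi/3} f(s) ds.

pi/9

Integrate by parts once (u = s, dv = sin(3*s) ds).
An antiderivative is F(s) = -s*cos(3*s)/3 + sin(3*s)/9.
Then F(pi/3) - F(0) = (pi/9) - (0) = pi/9.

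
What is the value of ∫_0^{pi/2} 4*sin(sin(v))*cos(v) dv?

Let u = sin(v), so du = cos(v) dv. When v = 0, u = 0; when v = pi/2, u = 1.
The integral becomes 4·∫ sin(u) du from 0 to 1, with antiderivative -4*cos(u).
Back in v: F(v) = -4*cos(sin(v)).
Then F(pi/2) - F(0) = (-4*cos(1)) - (-4) = 4 - 4*cos(1).

4 - 4*cos(1)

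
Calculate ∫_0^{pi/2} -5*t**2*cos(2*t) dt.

Integrate by parts twice (u = t^2, dv = -5*cos(2*t) dt).
An antiderivative is F(t) = -5*t**2*sin(2*t)/2 - 5*t*cos(2*t)/2 + 5*sin(2*t)/4.
Then F(pi/2) - F(0) = (5*pi/4) - (0) = 5*pi/4.

5*pi/4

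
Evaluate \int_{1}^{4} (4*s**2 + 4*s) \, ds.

114

By the power rule, an antiderivative is F(s) = 4*s**3/3 + 2*s**2.
Then F(4) - F(1) = (352/3) - (10/3) = 114.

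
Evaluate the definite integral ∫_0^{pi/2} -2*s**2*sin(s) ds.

Integrate by parts twice (u = s^2, dv = -2*sin(s) ds).
An antiderivative is F(s) = 2*s**2*cos(s) - 4*s*sin(s) - 4*cos(s).
Then F(pi/2) - F(0) = (-2*pi) - (-4) = 4 - 2*pi.

4 - 2*pi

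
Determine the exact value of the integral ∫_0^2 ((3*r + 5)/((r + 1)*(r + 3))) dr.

log(25/3)

Factor the denominator: r**2 + 4*r + 3 = (r + 3)(r + 1).
Partial fractions: (3*r + 5)/((r + 1)*(r + 3)) = 2/(r + 3) + 1/(r + 1).
An antiderivative is F(r) = log(r + 1) + 2*log(r + 3).
Then F(2) - F(0) = (log(75)) - (log(9)) = log(25/3).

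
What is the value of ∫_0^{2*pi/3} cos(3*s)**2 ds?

Use the identity cos^2(3*s) = (1 + cos(6*s))/2.
An antiderivative is F(s) = s/2 + sin(6*s)/12.
Then F(2*pi/3) - F(0) = (pi/3) - (0) = pi/3.

pi/3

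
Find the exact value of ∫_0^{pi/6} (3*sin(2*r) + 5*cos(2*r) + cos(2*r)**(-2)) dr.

3/4 + 7*sqrt(3)/4

An antiderivative is F(r) = 5*sin(2*r)/2 - 3*cos(2*r)/2 + tan(2*r)/2.
Then F(pi/6) - F(0) = (-3/4 + 7*sqrt(3)/4) - (-3/2) = 3/4 + 7*sqrt(3)/4.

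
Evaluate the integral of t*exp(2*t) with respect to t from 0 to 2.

1/4 + 3*exp(4)/4

Integrate by parts once (u = t, dv = exp(2*t) dt).
An antiderivative is F(t) = (2*t - 1)*exp(2*t)/4.
Then F(2) - F(0) = (3*exp(4)/4) - (-1/4) = 1/4 + 3*exp(4)/4.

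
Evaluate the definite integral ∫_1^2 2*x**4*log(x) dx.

Integrate by parts once (u = ln x, dv = 2*x**4 dx).
An antiderivative is F(x) = 2*x**5*(5*log(x) - 1)/25.
Then F(2) - F(1) = (-64/25 + 64*log(2)/5) - (-2/25) = -62/25 + 64*log(2)/5.

-62/25 + 64*log(2)/5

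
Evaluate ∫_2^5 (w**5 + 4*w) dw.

By the power rule, an antiderivative is F(w) = w**6/6 + 2*w**2.
Then F(5) - F(2) = (15925/6) - (56/3) = 5271/2.

5271/2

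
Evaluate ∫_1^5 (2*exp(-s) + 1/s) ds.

An antiderivative is F(s) = log(s) - 2*exp(-s).
Then F(5) - F(1) = (-2*exp(-5) + log(5)) - (-2*exp(-1)) = -2*exp(-5) + 2*exp(-1) + log(5).

-2*exp(-5) + 2*exp(-1) + log(5)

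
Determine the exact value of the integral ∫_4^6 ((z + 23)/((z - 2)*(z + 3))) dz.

Factor the denominator: z**2 + z - 6 = (z + 3)(z - 2).
Partial fractions: (z + 23)/((z - 2)*(z + 3)) = -4/(z + 3) + 5/(z - 2).
An antiderivative is F(z) = 5*log(z - 2) - 4*log(z + 3).
Then F(6) - F(4) = (-8*log(3) + 10*log(2)) - (-4*log(7) + 5*log(2)) = -8*log(3) + 5*log(2) + 4*log(7).

-8*log(3) + 5*log(2) + 4*log(7)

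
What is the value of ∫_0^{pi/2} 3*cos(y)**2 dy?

3*pi/4

Use the identity cos^2(y) = (1 + cos(2*y))/2.
An antiderivative is F(y) = 3*y/2 + 3*sin(2*y)/4.
Then F(pi/2) - F(0) = (3*pi/4) - (0) = 3*pi/4.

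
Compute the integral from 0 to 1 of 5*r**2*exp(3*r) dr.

-10/27 + 25*exp(3)/27

Integrate by parts twice (u = r^2, dv = 5*exp(3*r) dr).
An antiderivative is F(r) = (45*r**2 - 30*r + 10)*exp(3*r)/27.
Then F(1) - F(0) = (25*exp(3)/27) - (10/27) = -10/27 + 25*exp(3)/27.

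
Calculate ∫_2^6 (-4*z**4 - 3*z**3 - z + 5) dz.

By the power rule, an antiderivative is F(z) = -4*z**5/5 - 3*z**4/4 - z**2/2 + 5*z.
Then F(6) - F(2) = (-35904/5) - (-148/5) = -35756/5.

-35756/5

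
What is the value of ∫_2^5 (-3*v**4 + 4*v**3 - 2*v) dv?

By the power rule, an antiderivative is F(v) = -3*v**5/5 + v**4 - v**2.
Then F(5) - F(2) = (-1275) - (-36/5) = -6339/5.

-6339/5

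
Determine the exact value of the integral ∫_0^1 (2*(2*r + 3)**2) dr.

Let u = 2*r + 3, so du = 2 dr. When r = 0, u = 3; when r = 1, u = 5.
The integral becomes ∫ u**2 du from 3 to 5, with antiderivative u**3/3.
Back in r: F(r) = (2*r + 3)**3/3.
Then F(1) - F(0) = (125/3) - (9) = 98/3.

98/3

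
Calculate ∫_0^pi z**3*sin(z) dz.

Integrate by parts 3 times (u = z^3, dv = sin(z) dz).
An antiderivative is F(z) = -z**3*cos(z) + 3*z**2*sin(z) + 6*z*cos(z) - 6*sin(z).
Then F(pi) - F(0) = (pi*(-6 + pi**2)) - (0) = pi*(-6 + pi**2).

pi*(-6 + pi**2)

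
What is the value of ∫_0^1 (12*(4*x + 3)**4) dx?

49692/5

Let u = 4*x + 3, so du = 4 dx. When x = 0, u = 3; when x = 1, u = 7.
The integral becomes 3·∫ u**4 du from 3 to 7, with antiderivative 3*u**5/5.
Back in x: F(x) = 3*(4*x + 3)**5/5.
Then F(1) - F(0) = (50421/5) - (729/5) = 49692/5.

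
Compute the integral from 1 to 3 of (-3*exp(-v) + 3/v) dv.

-3*exp(-1) + 3*exp(-3) + 3*log(3)

An antiderivative is F(v) = 3*log(v) + 3*exp(-v).
Then F(3) - F(1) = (3*exp(-3) + 3*log(3)) - (3*exp(-1)) = -3*exp(-1) + 3*exp(-3) + 3*log(3).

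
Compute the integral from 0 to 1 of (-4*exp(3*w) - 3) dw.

-4*exp(3)/3 - 5/3

An antiderivative is F(w) = -4*exp(3*w)/3 - 3*w.
Then F(1) - F(0) = (-4*exp(3)/3 - 3) - (-4/3) = -4*exp(3)/3 - 5/3.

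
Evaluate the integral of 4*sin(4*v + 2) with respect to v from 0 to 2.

Let u = 4*v + 2, so du = 4 dv. When v = 0, u = 2; when v = 2, u = 10.
The integral becomes ∫ sin(u) du from 2 to 10, with antiderivative -cos(u).
Back in v: F(v) = -cos(4*v + 2).
Then F(2) - F(0) = (-cos(10)) - (-cos(2)) = cos(2) - cos(10).

cos(2) - cos(10)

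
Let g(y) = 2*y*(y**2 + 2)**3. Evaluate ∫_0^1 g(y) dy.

Let u = y**2 + 2, so du = 2*y dy. When y = 0, u = 2; when y = 1, u = 3.
The integral becomes ∫ u**3 du from 2 to 3, with antiderivative u**4/4.
Back in y: F(y) = (y**2 + 2)**4/4.
Then F(1) - F(0) = (81/4) - (4) = 65/4.

65/4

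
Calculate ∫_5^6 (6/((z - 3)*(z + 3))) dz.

log(4/3)

Factor the denominator: z**2 - 9 = (z + 3)(z - 3).
Partial fractions: 6/((z - 3)*(z + 3)) = -1/(z + 3) + 1/(z - 3).
An antiderivative is F(z) = log(z - 3) - log(z + 3).
Then F(6) - F(5) = (-log(3)) - (-log(4)) = log(4/3).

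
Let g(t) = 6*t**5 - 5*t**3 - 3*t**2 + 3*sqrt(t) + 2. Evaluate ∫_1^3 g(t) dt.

By the power rule, an antiderivative is F(t) = t**6 - 5*t**4/4 + 2*t**(3/2) - t**3 + 2*t.
Then F(3) - F(1) = (6*sqrt(3) + 2427/4) - (11/4) = 6*sqrt(3) + 604.

6*sqrt(3) + 604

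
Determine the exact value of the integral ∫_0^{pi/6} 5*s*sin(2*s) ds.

Integrate by parts once (u = s, dv = 5*sin(2*s) ds).
An antiderivative is F(s) = -5*s*cos(2*s)/2 + 5*sin(2*s)/4.
Then F(pi/6) - F(0) = (-5*pi/24 + 5*sqrt(3)/8) - (0) = -5*pi/24 + 5*sqrt(3)/8.

-5*pi/24 + 5*sqrt(3)/8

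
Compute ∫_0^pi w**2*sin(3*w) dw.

-4/27 + pi**2/3

Integrate by parts twice (u = w^2, dv = sin(3*w) dw).
An antiderivative is F(w) = -w**2*cos(3*w)/3 + 2*w*sin(3*w)/9 + 2*cos(3*w)/27.
Then F(pi) - F(0) = (-2/27 + pi**2/3) - (2/27) = -4/27 + pi**2/3.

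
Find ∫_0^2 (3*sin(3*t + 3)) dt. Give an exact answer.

cos(3) - cos(9)

Let u = 3*t + 3, so du = 3 dt. When t = 0, u = 3; when t = 2, u = 9.
The integral becomes ∫ sin(u) du from 3 to 9, with antiderivative -cos(u).
Back in t: F(t) = -cos(3*t + 3).
Then F(2) - F(0) = (-cos(9)) - (-cos(3)) = cos(3) - cos(9).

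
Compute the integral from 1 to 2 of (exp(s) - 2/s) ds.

-exp(1) - log(4) + exp(2)

An antiderivative is F(s) = exp(s) - 2*log(s).
Then F(2) - F(1) = (-log(4) + exp(2)) - (exp(1)) = -exp(1) - log(4) + exp(2).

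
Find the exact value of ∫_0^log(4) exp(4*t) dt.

Let u = exp(t), so du = exp(t) dt. When t = 0, u = 1; when t = log(4), u = 4.
The integral becomes ∫ u**3 du from 1 to 4, with antiderivative u**4/4.
Back in t: F(t) = exp(4*t)/4.
Then F(log(4)) - F(0) = (64) - (1/4) = 255/4.

255/4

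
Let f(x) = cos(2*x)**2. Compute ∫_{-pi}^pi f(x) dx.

pi

Use the identity cos^2(2*x) = (1 + cos(4*x))/2.
An antiderivative is F(x) = x/2 + sin(4*x)/8.
Then F(pi) - F(-pi) = (pi/2) - (-pi/2) = pi.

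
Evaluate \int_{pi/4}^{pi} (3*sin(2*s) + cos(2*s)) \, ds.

-2

An antiderivative is F(s) = sin(2*s)/2 - 3*cos(2*s)/2.
Then F(pi) - F(pi/4) = (-3/2) - (1/2) = -2.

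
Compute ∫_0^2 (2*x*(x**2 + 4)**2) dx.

Let u = x**2 + 4, so du = 2*x dx. When x = 0, u = 4; when x = 2, u = 8.
The integral becomes ∫ u**2 du from 4 to 8, with antiderivative u**3/3.
Back in x: F(x) = (x**2 + 4)**3/3.
Then F(2) - F(0) = (512/3) - (64/3) = 448/3.

448/3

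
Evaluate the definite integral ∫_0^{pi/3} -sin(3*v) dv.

An antiderivative is F(v) = cos(3*v)/3.
Then F(pi/3) - F(0) = (-1/3) - (1/3) = -2/3.

-2/3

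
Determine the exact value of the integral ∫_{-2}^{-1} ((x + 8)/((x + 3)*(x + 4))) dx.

Factor the denominator: x**2 + 7*x + 12 = (x + 4)(x + 3).
Partial fractions: (x + 8)/((x + 3)*(x + 4)) = -4/(x + 4) + 5/(x + 3).
An antiderivative is F(x) = 5*log(x + 3) - 4*log(x + 4).
Then F(-1) - F(-2) = (log(32/81)) - (-log(16)) = -4*log(3) + 9*log(2).

-4*log(3) + 9*log(2)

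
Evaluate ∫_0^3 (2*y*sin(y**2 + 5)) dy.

-cos(14) + cos(5)

Let u = y**2 + 5, so du = 2*y dy. When y = 0, u = 5; when y = 3, u = 14.
The integral becomes ∫ sin(u) du from 5 to 14, with antiderivative -cos(u).
Back in y: F(y) = -cos(y**2 + 5).
Then F(3) - F(0) = (-cos(14)) - (-cos(5)) = -cos(14) + cos(5).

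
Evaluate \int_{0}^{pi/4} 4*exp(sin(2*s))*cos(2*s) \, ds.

Let u = sin(2*s), so du = 2*cos(2*s) ds. When s = 0, u = 0; when s = pi/4, u = 1.
The integral becomes 2·∫ exp(u) du from 0 to 1, with antiderivative 2*exp(u).
Back in s: F(s) = 2*exp(sin(2*s)).
Then F(pi/4) - F(0) = (2*E) - (2) = -2 + 2*E.

-2 + 2*E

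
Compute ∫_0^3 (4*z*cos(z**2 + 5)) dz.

Let u = z**2 + 5, so du = 2*z dz. When z = 0, u = 5; when z = 3, u = 14.
The integral becomes 2·∫ cos(u) du from 5 to 14, with antiderivative 2*sin(u).
Back in z: F(z) = 2*sin(z**2 + 5).
Then F(3) - F(0) = (2*sin(14)) - (2*sin(5)) = -2*sin(5) + 2*sin(14).

-2*sin(5) + 2*sin(14)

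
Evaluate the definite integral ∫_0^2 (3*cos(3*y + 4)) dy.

Let u = 3*y + 4, so du = 3 dy. When y = 0, u = 4; when y = 2, u = 10.
The integral becomes ∫ cos(u) du from 4 to 10, with antiderivative sin(u).
Back in y: F(y) = sin(3*y + 4).
Then F(2) - F(0) = (sin(10)) - (sin(4)) = sin(10) - sin(4).

sin(10) - sin(4)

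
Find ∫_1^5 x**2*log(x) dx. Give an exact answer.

Integrate by parts once (u = ln x, dv = x**2 dx).
An antiderivative is F(x) = x**3*(3*log(x) - 1)/9.
Then F(5) - F(1) = (-125/9 + 125*log(5)/3) - (-1/9) = -124/9 + 125*log(5)/3.

-124/9 + 125*log(5)/3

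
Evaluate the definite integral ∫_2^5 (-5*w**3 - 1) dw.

-3057/4

By the power rule, an antiderivative is F(w) = -5*w**4/4 - w.
Then F(5) - F(2) = (-3145/4) - (-22) = -3057/4.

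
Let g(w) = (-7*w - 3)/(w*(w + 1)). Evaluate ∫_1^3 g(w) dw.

-3*log(3) - 4*log(2)

Factor the denominator: w**2 + w = (w + 1)w.
Partial fractions: (-7*w - 3)/(w*(w + 1)) = -4/(w + 1) - 3/w.
An antiderivative is F(w) = -3*log(w) - 4*log(w + 1).
Then F(3) - F(1) = (-8*log(2) - 3*log(3)) - (-log(16)) = -3*log(3) - 4*log(2).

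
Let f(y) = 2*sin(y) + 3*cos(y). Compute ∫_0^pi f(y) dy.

An antiderivative is F(y) = 3*sin(y) - 2*cos(y).
Then F(pi) - F(0) = (2) - (-2) = 4.

4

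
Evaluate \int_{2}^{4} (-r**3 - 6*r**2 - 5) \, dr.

By the power rule, an antiderivative is F(r) = -r**4/4 - 2*r**3 - 5*r.
Then F(4) - F(2) = (-212) - (-30) = -182.

-182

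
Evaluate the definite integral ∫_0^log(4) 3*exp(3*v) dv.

Let u = exp(v), so du = exp(v) dv. When v = 0, u = 1; when v = log(4), u = 4.
The integral becomes 3·∫ u**2 du from 1 to 4, with antiderivative u**3.
Back in v: F(v) = exp(3*v).
Then F(log(4)) - F(0) = (64) - (1) = 63.

63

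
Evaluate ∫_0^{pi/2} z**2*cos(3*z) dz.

2/27 - pi**2/12

Integrate by parts twice (u = z^2, dv = cos(3*z) dz).
An antiderivative is F(z) = z**2*sin(3*z)/3 + 2*z*cos(3*z)/9 - 2*sin(3*z)/27.
Then F(pi/2) - F(0) = (2/27 - pi**2/12) - (0) = 2/27 - pi**2/12.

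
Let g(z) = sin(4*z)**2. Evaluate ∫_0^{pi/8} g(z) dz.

pi/16

Use the identity sin^2(4*z) = (1 - cos(8*z))/2.
An antiderivative is F(z) = z/2 - sin(8*z)/16.
Then F(pi/8) - F(0) = (pi/16) - (0) = pi/16.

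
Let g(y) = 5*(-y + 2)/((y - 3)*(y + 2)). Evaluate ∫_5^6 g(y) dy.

Factor the denominator: y**2 - y - 6 = (y + 2)(y - 3).
Partial fractions: 5*(-y + 2)/((y - 3)*(y + 2)) = -4/(y + 2) - 1/(y - 3).
An antiderivative is F(y) = -log(y - 3) - 4*log(y + 2).
Then F(6) - F(5) = (-12*log(2) - log(3)) - (-4*log(7) - log(2)) = -11*log(2) - log(3) + 4*log(7).

-11*log(2) - log(3) + 4*log(7)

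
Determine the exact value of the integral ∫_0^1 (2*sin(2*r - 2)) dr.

Let u = 2*r - 2, so du = 2 dr. When r = 0, u = -2; when r = 1, u = 0.
The integral becomes ∫ sin(u) du from -2 to 0, with antiderivative -cos(u).
Back in r: F(r) = -cos(2*r - 2).
Then F(1) - F(0) = (-1) - (-cos(2)) = -1 + cos(2).

-1 + cos(2)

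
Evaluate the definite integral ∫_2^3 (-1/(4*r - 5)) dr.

An antiderivative is F(r) = -log(4*r - 5)/4.
Then F(3) - F(2) = (-log(7)/4) - (-log(3)/4) = -log(7)/4 + log(3)/4.

-log(7)/4 + log(3)/4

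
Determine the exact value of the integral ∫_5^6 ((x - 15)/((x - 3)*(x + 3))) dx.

-7*log(2) + 4*log(3)

Factor the denominator: x**2 - 9 = (x + 3)(x - 3).
Partial fractions: (x - 15)/((x - 3)*(x + 3)) = 3/(x + 3) - 2/(x - 3).
An antiderivative is F(x) = -2*log(x - 3) + 3*log(x + 3).
Then F(6) - F(5) = (log(81)) - (7*log(2)) = -7*log(2) + 4*log(3).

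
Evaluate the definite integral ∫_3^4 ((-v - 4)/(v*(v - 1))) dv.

-9*log(3) + 13*log(2)

Factor the denominator: v**2 - v = v(v - 1).
Partial fractions: (-v - 4)/(v*(v - 1)) = 4/v - 5/(v - 1).
An antiderivative is F(v) = 4*log(v) - 5*log(v - 1).
Then F(4) - F(3) = (-5*log(3) + 8*log(2)) - (log(81/32)) = -9*log(3) + 13*log(2).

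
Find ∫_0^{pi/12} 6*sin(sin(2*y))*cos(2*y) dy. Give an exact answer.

Let u = sin(2*y), so du = 2*cos(2*y) dy. When y = 0, u = 0; when y = pi/12, u = 1/2.
The integral becomes 3·∫ sin(u) du from 0 to 1/2, with antiderivative -3*cos(u).
Back in y: F(y) = -3*cos(sin(2*y)).
Then F(pi/12) - F(0) = (-3*cos(1/2)) - (-3) = 3 - 3*cos(1/2).

3 - 3*cos(1/2)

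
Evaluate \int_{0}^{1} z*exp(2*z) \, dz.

Integrate by parts once (u = z, dv = exp(2*z) dz).
An antiderivative is F(z) = (2*z - 1)*exp(2*z)/4.
Then F(1) - F(0) = (exp(2)/4) - (-1/4) = 1/4 + exp(2)/4.

1/4 + exp(2)/4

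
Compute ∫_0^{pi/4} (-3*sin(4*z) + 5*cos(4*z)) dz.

-3/2

An antiderivative is F(z) = 5*sin(4*z)/4 + 3*cos(4*z)/4.
Then F(pi/4) - F(0) = (-3/4) - (3/4) = -3/2.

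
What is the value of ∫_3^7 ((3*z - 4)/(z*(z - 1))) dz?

-5*log(3) + 4*log(7)

Factor the denominator: z**2 - z = z(z - 1).
Partial fractions: (3*z - 4)/(z*(z - 1)) = 4/z - 1/(z - 1).
An antiderivative is F(z) = 4*log(z) - log(z - 1).
Then F(7) - F(3) = (-log(3) - log(2) + 4*log(7)) - (log(81/2)) = -5*log(3) + 4*log(7).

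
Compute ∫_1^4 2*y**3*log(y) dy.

Integrate by parts once (u = ln y, dv = 2*y**3 dy).
An antiderivative is F(y) = y**4*(4*log(y) - 1)/8.
Then F(4) - F(1) = (-32 + 256*log(2)) - (-1/8) = -255/8 + 256*log(2).

-255/8 + 256*log(2)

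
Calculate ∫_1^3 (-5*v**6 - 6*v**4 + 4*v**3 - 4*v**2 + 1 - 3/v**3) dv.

By the power rule, an antiderivative is F(v) = -5*v**7/7 - 6*v**5/5 + v**4 - 4*v**3/3 + v + 3/(2*v**2).
Then F(3) - F(1) = (-379171/210) - (53/210) = -63204/35.

-63204/35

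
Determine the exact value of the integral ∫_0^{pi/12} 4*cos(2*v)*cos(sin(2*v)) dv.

2*sin(1/2)

Let u = sin(2*v), so du = 2*cos(2*v) dv. When v = 0, u = 0; when v = pi/12, u = 1/2.
The integral becomes 2·∫ cos(u) du from 0 to 1/2, with antiderivative 2*sin(u).
Back in v: F(v) = 2*sin(sin(2*v)).
Then F(pi/12) - F(0) = (2*sin(1/2)) - (0) = 2*sin(1/2).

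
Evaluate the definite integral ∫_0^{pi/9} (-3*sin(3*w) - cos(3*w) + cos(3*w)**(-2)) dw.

-1/2 + sqrt(3)/6

An antiderivative is F(w) = -sin(3*w)/3 + cos(3*w) + tan(3*w)/3.
Then F(pi/9) - F(0) = (sqrt(3)/6 + 1/2) - (1) = -1/2 + sqrt(3)/6.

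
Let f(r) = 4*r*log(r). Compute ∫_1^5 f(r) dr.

-24 + 50*log(5)

Integrate by parts once (u = ln r, dv = 4*r dr).
An antiderivative is F(r) = r**2*(2*log(r) - 1).
Then F(5) - F(1) = (-25 + 50*log(5)) - (-1) = -24 + 50*log(5).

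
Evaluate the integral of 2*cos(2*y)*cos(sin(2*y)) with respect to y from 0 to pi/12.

Let u = sin(2*y), so du = 2*cos(2*y) dy. When y = 0, u = 0; when y = pi/12, u = 1/2.
The integral becomes ∫ cos(u) du from 0 to 1/2, with antiderivative sin(u).
Back in y: F(y) = sin(sin(2*y)).
Then F(pi/12) - F(0) = (sin(1/2)) - (0) = sin(1/2).

sin(1/2)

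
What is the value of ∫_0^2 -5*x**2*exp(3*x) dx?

Integrate by parts twice (u = x^2, dv = -5*exp(3*x) dx).
An antiderivative is F(x) = (-45*x**2 + 30*x - 10)*exp(3*x)/27.
Then F(2) - F(0) = (-130*exp(6)/27) - (-10/27) = 10/27 - 130*exp(6)/27.

10/27 - 130*exp(6)/27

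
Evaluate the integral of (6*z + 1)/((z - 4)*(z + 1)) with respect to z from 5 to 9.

Factor the denominator: z**2 - 3*z - 4 = (z + 1)(z - 4).
Partial fractions: (6*z + 1)/((z - 4)*(z + 1)) = 1/(z + 1) + 5/(z - 4).
An antiderivative is F(z) = 5*log(z - 4) + log(z + 1).
Then F(9) - F(5) = (log(2) + 6*log(5)) - (log(6)) = -log(3) + 6*log(5).

-log(3) + 6*log(5)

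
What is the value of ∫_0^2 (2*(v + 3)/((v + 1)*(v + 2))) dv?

Factor the denominator: v**2 + 3*v + 2 = (v + 2)(v + 1).
Partial fractions: 2*(v + 3)/((v + 1)*(v + 2)) = -2/(v + 2) + 4/(v + 1).
An antiderivative is F(v) = 4*log(v + 1) - 2*log(v + 2).
Then F(2) - F(0) = (log(81/16)) - (-log(4)) = log(81/4).

log(81/4)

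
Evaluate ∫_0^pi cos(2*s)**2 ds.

pi/2

Use the identity cos^2(2*s) = (1 + cos(4*s))/2.
An antiderivative is F(s) = s/2 + sin(4*s)/8.
Then F(pi) - F(0) = (pi/2) - (0) = pi/2.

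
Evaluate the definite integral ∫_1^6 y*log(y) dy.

Integrate by parts once (u = ln y, dv = y dy).
An antiderivative is F(y) = y**2*(2*log(y) - 1)/4.
Then F(6) - F(1) = (-9 + 18*log(2) + 18*log(3)) - (-1/4) = -35/4 + 18*log(2) + 18*log(3).

-35/4 + 18*log(2) + 18*log(3)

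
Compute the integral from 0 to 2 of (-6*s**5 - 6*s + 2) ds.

-72

By the power rule, an antiderivative is F(s) = -s**6 - 3*s**2 + 2*s.
Then F(2) - F(0) = (-72) - (0) = -72.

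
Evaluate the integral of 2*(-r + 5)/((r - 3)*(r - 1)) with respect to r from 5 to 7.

Factor the denominator: r**2 - 4*r + 3 = (r - 1)(r - 3).
Partial fractions: 2*(-r + 5)/((r - 3)*(r - 1)) = -4/(r - 1) + 2/(r - 3).
An antiderivative is F(r) = 2*log(r - 3) - 4*log(r - 1).
Then F(7) - F(5) = (-log(81)) - (-log(64)) = log(64/81).

log(64/81)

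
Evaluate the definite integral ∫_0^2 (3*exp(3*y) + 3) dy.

5 + exp(6)

An antiderivative is F(y) = exp(3*y) + 3*y.
Then F(2) - F(0) = (6 + exp(6)) - (1) = 5 + exp(6).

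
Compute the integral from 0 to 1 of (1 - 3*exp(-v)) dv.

An antiderivative is F(v) = v + 3*exp(-v).
Then F(1) - F(0) = (1 + 3*exp(-1)) - (3) = -2 + 3*exp(-1).

-2 + 3*exp(-1)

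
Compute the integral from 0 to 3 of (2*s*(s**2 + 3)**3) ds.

Let u = s**2 + 3, so du = 2*s ds. When s = 0, u = 3; when s = 3, u = 12.
The integral becomes ∫ u**3 du from 3 to 12, with antiderivative u**4/4.
Back in s: F(s) = (s**2 + 3)**4/4.
Then F(3) - F(0) = (5184) - (81/4) = 20655/4.

20655/4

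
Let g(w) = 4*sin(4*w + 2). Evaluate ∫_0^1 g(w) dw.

Let u = 4*w + 2, so du = 4 dw. When w = 0, u = 2; when w = 1, u = 6.
The integral becomes ∫ sin(u) du from 2 to 6, with antiderivative -cos(u).
Back in w: F(w) = -cos(4*w + 2).
Then F(1) - F(0) = (-cos(6)) - (-cos(2)) = -cos(6) + cos(2).

-cos(6) + cos(2)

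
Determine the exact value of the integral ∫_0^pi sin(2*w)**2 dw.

Use the identity sin^2(2*w) = (1 - cos(4*w))/2.
An antiderivative is F(w) = w/2 - sin(4*w)/8.
Then F(pi) - F(0) = (pi/2) - (0) = pi/2.

pi/2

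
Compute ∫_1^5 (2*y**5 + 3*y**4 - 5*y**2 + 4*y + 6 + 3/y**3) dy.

By the power rule, an antiderivative is F(y) = y**6/3 + 3*y**5/5 - 5*y**3/3 + 2*y**2 + 6*y - 3/(2*y**2).
Then F(5) - F(1) = (347747/50) - (173/30) = 521188/75.

521188/75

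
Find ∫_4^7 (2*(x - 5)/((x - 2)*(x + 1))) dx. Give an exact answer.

-6*log(5) + 14*log(2)

Factor the denominator: x**2 - x - 2 = (x + 1)(x - 2).
Partial fractions: 2*(x - 5)/((x - 2)*(x + 1)) = 4/(x + 1) - 2/(x - 2).
An antiderivative is F(x) = -2*log(x - 2) + 4*log(x + 1).
Then F(7) - F(4) = (-2*log(5) + 12*log(2)) - (-2*log(2) + 4*log(5)) = -6*log(5) + 14*log(2).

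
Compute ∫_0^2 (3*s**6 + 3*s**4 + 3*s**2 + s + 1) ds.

3012/35

By the power rule, an antiderivative is F(s) = 3*s**7/7 + 3*s**5/5 + s**3 + s**2/2 + s.
Then F(2) - F(0) = (3012/35) - (0) = 3012/35.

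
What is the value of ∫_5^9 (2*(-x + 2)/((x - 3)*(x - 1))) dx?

Factor the denominator: x**2 - 4*x + 3 = (x - 1)(x - 3).
Partial fractions: 2*(-x + 2)/((x - 3)*(x - 1)) = -1/(x - 1) - 1/(x - 3).
An antiderivative is F(x) = -log(x - 3) - log(x - 1).
Then F(9) - F(5) = (-log(48)) - (-log(8)) = -log(6).

-log(6)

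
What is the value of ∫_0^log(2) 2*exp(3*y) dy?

14/3

Let u = exp(y), so du = exp(y) dy. When y = 0, u = 1; when y = log(2), u = 2.
The integral becomes 2·∫ u**2 du from 1 to 2, with antiderivative 2*u**3/3.
Back in y: F(y) = 2*exp(3*y)/3.
Then F(log(2)) - F(0) = (16/3) - (2/3) = 14/3.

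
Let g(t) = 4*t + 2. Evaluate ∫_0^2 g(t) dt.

By the power rule, an antiderivative is F(t) = 2*t**2 + 2*t.
Then F(2) - F(0) = (12) - (0) = 12.

12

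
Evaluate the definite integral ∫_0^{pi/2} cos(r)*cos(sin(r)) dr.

Let u = sin(r), so du = cos(r) dr. When r = 0, u = 0; when r = pi/2, u = 1.
The integral becomes ∫ cos(u) du from 0 to 1, with antiderivative sin(u).
Back in r: F(r) = sin(sin(r)).
Then F(pi/2) - F(0) = (sin(1)) - (0) = sin(1).

sin(1)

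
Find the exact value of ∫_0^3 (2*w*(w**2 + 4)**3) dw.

Let u = w**2 + 4, so du = 2*w dw. When w = 0, u = 4; when w = 3, u = 13.
The integral becomes ∫ u**3 du from 4 to 13, with antiderivative u**4/4.
Back in w: F(w) = (w**2 + 4)**4/4.
Then F(3) - F(0) = (28561/4) - (64) = 28305/4.

28305/4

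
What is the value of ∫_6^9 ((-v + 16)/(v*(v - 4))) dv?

-4*log(3) + log(2) + 3*log(5)

Factor the denominator: v**2 - 4*v = v(v - 4).
Partial fractions: (-v + 16)/(v*(v - 4)) = -4/v + 3/(v - 4).
An antiderivative is F(v) = -4*log(v) + 3*log(v - 4).
Then F(9) - F(6) = (-8*log(3) + 3*log(5)) - (-4*log(3) - log(2)) = -4*log(3) + log(2) + 3*log(5).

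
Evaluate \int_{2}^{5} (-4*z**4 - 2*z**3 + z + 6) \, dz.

By the power rule, an antiderivative is F(z) = -4*z**5/5 - z**4/2 + z**2/2 + 6*z.
Then F(5) - F(2) = (-2770) - (-98/5) = -13752/5.

-13752/5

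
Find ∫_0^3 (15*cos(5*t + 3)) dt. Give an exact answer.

Let u = 5*t + 3, so du = 5 dt. When t = 0, u = 3; when t = 3, u = 18.
The integral becomes 3·∫ cos(u) du from 3 to 18, with antiderivative 3*sin(u).
Back in t: F(t) = 3*sin(5*t + 3).
Then F(3) - F(0) = (3*sin(18)) - (3*sin(3)) = 3*sin(18) - 3*sin(3).

3*sin(18) - 3*sin(3)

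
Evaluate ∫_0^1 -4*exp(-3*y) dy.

-4/3 + 4*exp(-3)/3

An antiderivative is F(y) = 4*exp(-3*y)/3.
Then F(1) - F(0) = (4*exp(-3)/3) - (4/3) = -4/3 + 4*exp(-3)/3.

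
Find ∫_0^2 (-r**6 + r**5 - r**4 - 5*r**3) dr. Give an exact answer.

-3572/105

By the power rule, an antiderivative is F(r) = -r**7/7 + r**6/6 - r**5/5 - 5*r**4/4.
Then F(2) - F(0) = (-3572/105) - (0) = -3572/105.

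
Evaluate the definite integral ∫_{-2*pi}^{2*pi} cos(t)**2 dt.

2*pi

Use the identity cos^2(t) = (1 + cos(2*t))/2.
An antiderivative is F(t) = t/2 + sin(2*t)/4.
Then F(2*pi) - F(-2*pi) = (pi) - (-pi) = 2*pi.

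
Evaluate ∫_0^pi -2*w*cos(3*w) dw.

Integrate by parts once (u = w, dv = -2*cos(3*w) dw).
An antiderivative is F(w) = -2*w*sin(3*w)/3 - 2*cos(3*w)/9.
Then F(pi) - F(0) = (2/9) - (-2/9) = 4/9.

4/9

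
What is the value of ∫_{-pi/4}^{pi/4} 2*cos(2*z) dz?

An antiderivative is F(z) = sin(2*z).
Then F(pi/4) - F(-pi/4) = (1) - (-1) = 2.

2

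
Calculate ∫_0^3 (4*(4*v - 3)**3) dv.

1620

Let u = 4*v - 3, so du = 4 dv. When v = 0, u = -3; when v = 3, u = 9.
The integral becomes ∫ u**3 du from -3 to 9, with antiderivative u**4/4.
Back in v: F(v) = (4*v - 3)**4/4.
Then F(3) - F(0) = (6561/4) - (81/4) = 1620.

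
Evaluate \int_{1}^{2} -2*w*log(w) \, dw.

Integrate by parts once (u = ln w, dv = -2*w dw).
An antiderivative is F(w) = -w**2*(2*log(w) - 1)/2.
Then F(2) - F(1) = (2 - log(16)) - (1/2) = 3/2 - log(16).

3/2 - log(16)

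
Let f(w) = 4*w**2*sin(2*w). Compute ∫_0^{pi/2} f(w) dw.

Integrate by parts twice (u = w^2, dv = 4*sin(2*w) dw).
An antiderivative is F(w) = -2*w**2*cos(2*w) + 2*w*sin(2*w) + cos(2*w).
Then F(pi/2) - F(0) = (-1 + pi**2/2) - (1) = -2 + pi**2/2.

-2 + pi**2/2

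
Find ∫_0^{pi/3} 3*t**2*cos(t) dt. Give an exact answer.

-3*sqrt(3) + sqrt(3)*pi**2/6 + pi

Integrate by parts twice (u = t^2, dv = 3*cos(t) dt).
An antiderivative is F(t) = 3*t**2*sin(t) + 6*t*cos(t) - 6*sin(t).
Then F(pi/3) - F(0) = (-3*sqrt(3) + sqrt(3)*pi**2/6 + pi) - (0) = -3*sqrt(3) + sqrt(3)*pi**2/6 + pi.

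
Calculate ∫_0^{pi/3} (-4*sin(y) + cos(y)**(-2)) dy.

An antiderivative is F(y) = 4*cos(y) + tan(y).
Then F(pi/3) - F(0) = (sqrt(3) + 2) - (4) = -2 + sqrt(3).

-2 + sqrt(3)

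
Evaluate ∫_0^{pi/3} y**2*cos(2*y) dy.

Integrate by parts twice (u = y^2, dv = cos(2*y) dy).
An antiderivative is F(y) = y**2*sin(2*y)/2 + y*cos(2*y)/2 - sin(2*y)/4.
Then F(pi/3) - F(0) = (-pi/12 - sqrt(3)/8 + sqrt(3)*pi**2/36) - (0) = -pi/12 - sqrt(3)/8 + sqrt(3)*pi**2/36.

-pi/12 - sqrt(3)/8 + sqrt(3)*pi**2/36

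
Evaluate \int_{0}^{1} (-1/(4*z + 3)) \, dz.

-log(7)/4 + log(3)/4

An antiderivative is F(z) = -log(4*z + 3)/4.
Then F(1) - F(0) = (-log(7)/4) - (-log(3)/4) = -log(7)/4 + log(3)/4.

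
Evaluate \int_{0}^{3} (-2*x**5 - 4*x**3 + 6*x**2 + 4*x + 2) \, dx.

By the power rule, an antiderivative is F(x) = -x**6/3 - x**4 + 2*x**3 + 2*x**2 + 2*x.
Then F(3) - F(0) = (-246) - (0) = -246.

-246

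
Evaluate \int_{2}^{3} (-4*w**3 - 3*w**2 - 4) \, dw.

-88

By the power rule, an antiderivative is F(w) = -w**4 - w**3 - 4*w.
Then F(3) - F(2) = (-120) - (-32) = -88.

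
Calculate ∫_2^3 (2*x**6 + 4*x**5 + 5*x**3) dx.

By the power rule, an antiderivative is F(x) = 2*x**7/7 + 2*x**6/3 + 5*x**4/4.
Then F(3) - F(2) = (33939/28) - (2084/21) = 93481/84.

93481/84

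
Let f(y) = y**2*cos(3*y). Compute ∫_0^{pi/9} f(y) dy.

-sqrt(3)/27 + sqrt(3)*pi**2/486 + pi/81

Integrate by parts twice (u = y^2, dv = cos(3*y) dy).
An antiderivative is F(y) = y**2*sin(3*y)/3 + 2*y*cos(3*y)/9 - 2*sin(3*y)/27.
Then F(pi/9) - F(0) = (-sqrt(3)/27 + sqrt(3)*pi**2/486 + pi/81) - (0) = -sqrt(3)/27 + sqrt(3)*pi**2/486 + pi/81.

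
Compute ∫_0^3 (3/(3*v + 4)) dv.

Let u = 3*v + 4, so du = 3 dv. When v = 0, u = 4; when v = 3, u = 13.
The integral becomes ∫ 1/u du from 4 to 13, with antiderivative log(u).
Back in v: F(v) = log(3*v + 4).
Then F(3) - F(0) = (log(13)) - (log(4)) = log(13/4).

log(13/4)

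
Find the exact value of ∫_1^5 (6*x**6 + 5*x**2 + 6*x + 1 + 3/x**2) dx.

7061092/105

By the power rule, an antiderivative is F(x) = 6*x**7/7 + 5*x**3/3 + 3*x**2 + x - 3/x.
Then F(5) - F(1) = (7061462/105) - (74/21) = 7061092/105.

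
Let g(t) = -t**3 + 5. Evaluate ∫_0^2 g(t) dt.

By the power rule, an antiderivative is F(t) = -t**4/4 + 5*t.
Then F(2) - F(0) = (6) - (0) = 6.

6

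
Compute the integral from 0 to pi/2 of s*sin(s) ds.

Integrate by parts once (u = s, dv = sin(s) ds).
An antiderivative is F(s) = -s*cos(s) + sin(s).
Then F(pi/2) - F(0) = (1) - (0) = 1.

1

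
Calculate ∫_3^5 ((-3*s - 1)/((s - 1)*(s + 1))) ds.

-log(6)

Factor the denominator: s**2 - 1 = (s + 1)(s - 1).
Partial fractions: (-3*s - 1)/((s - 1)*(s + 1)) = -1/(s + 1) - 2/(s - 1).
An antiderivative is F(s) = -2*log(s - 1) - log(s + 1).
Then F(5) - F(3) = (-log(96)) - (-log(16)) = -log(6).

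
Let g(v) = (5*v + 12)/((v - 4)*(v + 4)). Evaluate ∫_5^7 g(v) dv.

Factor the denominator: v**2 - 16 = (v + 4)(v - 4).
Partial fractions: (5*v + 12)/((v - 4)*(v + 4)) = 1/(v + 4) + 4/(v - 4).
An antiderivative is F(v) = 4*log(v - 4) + log(v + 4).
Then F(7) - F(5) = (log(11) + 4*log(3)) - (log(9)) = log(99).

log(99)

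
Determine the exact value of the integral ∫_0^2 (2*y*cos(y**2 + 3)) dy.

Let u = y**2 + 3, so du = 2*y dy. When y = 0, u = 3; when y = 2, u = 7.
The integral becomes ∫ cos(u) du from 3 to 7, with antiderivative sin(u).
Back in y: F(y) = sin(y**2 + 3).
Then F(2) - F(0) = (sin(7)) - (sin(3)) = -sin(3) + sin(7).

-sin(3) + sin(7)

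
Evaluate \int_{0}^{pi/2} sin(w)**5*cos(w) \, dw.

Let u = sin(w), so du = cos(w) dw. When w = 0, u = 0; when w = pi/2, u = 1.
The integral becomes ∫ u**5 du from 0 to 1, with antiderivative u**6/6.
Back in w: F(w) = sin(w)**6/6.
Then F(pi/2) - F(0) = (1/6) - (0) = 1/6.

1/6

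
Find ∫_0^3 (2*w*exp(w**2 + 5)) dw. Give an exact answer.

-exp(5) + exp(14)

Let u = w**2 + 5, so du = 2*w dw. When w = 0, u = 5; when w = 3, u = 14.
The integral becomes ∫ exp(u) du from 5 to 14, with antiderivative exp(u).
Back in w: F(w) = exp(w**2 + 5).
Then F(3) - F(0) = (exp(14)) - (exp(5)) = -exp(5) + exp(14).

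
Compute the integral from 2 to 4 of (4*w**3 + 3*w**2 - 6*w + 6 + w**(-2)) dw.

By the power rule, an antiderivative is F(w) = w**4 + w**3 - 3*w**2 + 6*w - 1/w.
Then F(4) - F(2) = (1183/4) - (47/2) = 1089/4.

1089/4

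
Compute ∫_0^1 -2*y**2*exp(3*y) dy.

4/27 - 10*exp(3)/27

Integrate by parts twice (u = y^2, dv = -2*exp(3*y) dy).
An antiderivative is F(y) = (-18*y**2 + 12*y - 4)*exp(3*y)/27.
Then F(1) - F(0) = (-10*exp(3)/27) - (-4/27) = 4/27 - 10*exp(3)/27.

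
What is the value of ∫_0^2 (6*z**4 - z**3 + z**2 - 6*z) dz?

By the power rule, an antiderivative is F(z) = 6*z**5/5 - z**4/4 + z**3/3 - 3*z**2.
Then F(2) - F(0) = (376/15) - (0) = 376/15.

376/15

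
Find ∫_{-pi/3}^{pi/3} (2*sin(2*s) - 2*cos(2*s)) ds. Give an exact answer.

An antiderivative is F(s) = -sin(2*s) - cos(2*s).
Then F(pi/3) - F(-pi/3) = (1/2 - sqrt(3)/2) - (1/2 + sqrt(3)/2) = -sqrt(3).

-sqrt(3)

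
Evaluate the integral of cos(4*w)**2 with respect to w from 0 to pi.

pi/2

Use the identity cos^2(4*w) = (1 + cos(8*w))/2.
An antiderivative is F(w) = w/2 + sin(8*w)/16.
Then F(pi) - F(0) = (pi/2) - (0) = pi/2.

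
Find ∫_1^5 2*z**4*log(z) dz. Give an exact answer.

Integrate by parts once (u = ln z, dv = 2*z**4 dz).
An antiderivative is F(z) = 2*z**5*(5*log(z) - 1)/25.
Then F(5) - F(1) = (-250 + 1250*log(5)) - (-2/25) = -6248/25 + 1250*log(5).

-6248/25 + 1250*log(5)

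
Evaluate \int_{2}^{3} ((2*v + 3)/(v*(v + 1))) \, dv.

log(81/32)

Factor the denominator: v**2 + v = (v + 1)v.
Partial fractions: (2*v + 3)/(v*(v + 1)) = -1/(v + 1) + 3/v.
An antiderivative is F(v) = 3*log(v) - log(v + 1).
Then F(3) - F(2) = (log(27/4)) - (log(8/3)) = log(81/32).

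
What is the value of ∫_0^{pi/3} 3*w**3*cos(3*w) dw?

4/9 - pi**2/9

Integrate by parts 3 times (u = w^3, dv = 3*cos(3*w) dw).
An antiderivative is F(w) = w**3*sin(3*w) + w**2*cos(3*w) - 2*w*sin(3*w)/3 - 2*cos(3*w)/9.
Then F(pi/3) - F(0) = (2/9 - pi**2/9) - (-2/9) = 4/9 - pi**2/9.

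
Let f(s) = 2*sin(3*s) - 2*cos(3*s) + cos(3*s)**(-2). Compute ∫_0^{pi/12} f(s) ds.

1 - 2*sqrt(2)/3

An antiderivative is F(s) = -2*sin(3*s)/3 - 2*cos(3*s)/3 + tan(3*s)/3.
Then F(pi/12) - F(0) = (1/3 - 2*sqrt(2)/3) - (-2/3) = 1 - 2*sqrt(2)/3.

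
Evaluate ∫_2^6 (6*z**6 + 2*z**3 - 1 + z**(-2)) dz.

5049907/21

By the power rule, an antiderivative is F(z) = 6*z**7/7 + z**4/2 - z - 1/z.
Then F(6) - F(2) = (10104653/42) - (1613/14) = 5049907/21.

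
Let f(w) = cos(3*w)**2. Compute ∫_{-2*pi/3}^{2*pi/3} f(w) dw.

Use the identity cos^2(3*w) = (1 + cos(6*w))/2.
An antiderivative is F(w) = w/2 + sin(6*w)/12.
Then F(2*pi/3) - F(-2*pi/3) = (pi/3) - (-pi/3) = 2*pi/3.

2*pi/3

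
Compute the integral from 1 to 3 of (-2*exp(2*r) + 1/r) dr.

-exp(6) + log(3) + exp(2)

An antiderivative is F(r) = -exp(2*r) + log(r).
Then F(3) - F(1) = (-exp(6) + log(3)) - (-exp(2)) = -exp(6) + log(3) + exp(2).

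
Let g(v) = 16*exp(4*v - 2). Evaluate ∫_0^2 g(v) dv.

Let u = 4*v - 2, so du = 4 dv. When v = 0, u = -2; when v = 2, u = 6.
The integral becomes 4·∫ exp(u) du from -2 to 6, with antiderivative 4*exp(u).
Back in v: F(v) = 4*exp(4*v - 2).
Then F(2) - F(0) = (4*exp(6)) - (4*exp(-2)) = -(4 - 4*exp(8))*exp(-2).

-(4 - 4*exp(8))*exp(-2)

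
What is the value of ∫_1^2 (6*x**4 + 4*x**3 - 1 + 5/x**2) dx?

By the power rule, an antiderivative is F(x) = 6*x**5/5 + x**4 - x - 5/x.
Then F(2) - F(1) = (499/10) - (-19/5) = 537/10.

537/10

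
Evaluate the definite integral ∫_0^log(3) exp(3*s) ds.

26/3

Let u = exp(s), so du = exp(s) ds. When s = 0, u = 1; when s = log(3), u = 3.
The integral becomes ∫ u**2 du from 1 to 3, with antiderivative u**3/3.
Back in s: F(s) = exp(3*s)/3.
Then F(log(3)) - F(0) = (9) - (1/3) = 26/3.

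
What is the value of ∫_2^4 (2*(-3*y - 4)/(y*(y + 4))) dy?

-10*log(2) + 4*log(3)

Factor the denominator: y**2 + 4*y = (y + 4)y.
Partial fractions: 2*(-3*y - 4)/(y*(y + 4)) = -4/(y + 4) - 2/y.
An antiderivative is F(y) = -2*log(y) - 4*log(y + 4).
Then F(4) - F(2) = (-16*log(2)) - (-4*log(3) - 6*log(2)) = -10*log(2) + 4*log(3).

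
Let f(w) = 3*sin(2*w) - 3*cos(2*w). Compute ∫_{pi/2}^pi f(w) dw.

-3

An antiderivative is F(w) = -3*sin(2*w)/2 - 3*cos(2*w)/2.
Then F(pi) - F(pi/2) = (-3/2) - (3/2) = -3.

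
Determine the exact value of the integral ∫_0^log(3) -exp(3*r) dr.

An antiderivative is F(r) = -exp(3*r)/3.
Then F(log(3)) - F(0) = (-9) - (-1/3) = -26/3.

-26/3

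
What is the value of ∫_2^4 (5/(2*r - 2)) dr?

5*log(3)/2

An antiderivative is F(r) = 5*log(2*r - 2)/2.
Then F(4) - F(2) = (5*log(6)/2) - (5*log(2)/2) = 5*log(3)/2.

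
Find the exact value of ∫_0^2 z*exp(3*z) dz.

Integrate by parts once (u = z, dv = exp(3*z) dz).
An antiderivative is F(z) = (3*z - 1)*exp(3*z)/9.
Then F(2) - F(0) = (5*exp(6)/9) - (-1/9) = 1/9 + 5*exp(6)/9.

1/9 + 5*exp(6)/9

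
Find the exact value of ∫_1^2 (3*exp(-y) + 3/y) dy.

-3*exp(-2) + 3*exp(-1) + 3*log(2)

An antiderivative is F(y) = 3*log(y) - 3*exp(-y).
Then F(2) - F(1) = (-3*exp(-2) + 3*log(2)) - (-3*exp(-1)) = -3*exp(-2) + 3*exp(-1) + 3*log(2).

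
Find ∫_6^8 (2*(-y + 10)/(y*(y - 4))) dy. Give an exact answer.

-7*log(2) + 5*log(3)

Factor the denominator: y**2 - 4*y = y(y - 4).
Partial fractions: 2*(-y + 10)/(y*(y - 4)) = -5/y + 3/(y - 4).
An antiderivative is F(y) = -5*log(y) + 3*log(y - 4).
Then F(8) - F(6) = (-9*log(2)) - (-5*log(3) - 2*log(2)) = -7*log(2) + 5*log(3).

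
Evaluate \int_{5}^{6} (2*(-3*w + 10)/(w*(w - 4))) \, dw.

Factor the denominator: w**2 - 4*w = w(w - 4).
Partial fractions: 2*(-3*w + 10)/(w*(w - 4)) = -5/w - 1/(w - 4).
An antiderivative is F(w) = -5*log(w) - log(w - 4).
Then F(6) - F(5) = (-5*log(3) - 6*log(2)) - (-5*log(5)) = -5*log(3) - 6*log(2) + 5*log(5).

-5*log(3) - 6*log(2) + 5*log(5)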